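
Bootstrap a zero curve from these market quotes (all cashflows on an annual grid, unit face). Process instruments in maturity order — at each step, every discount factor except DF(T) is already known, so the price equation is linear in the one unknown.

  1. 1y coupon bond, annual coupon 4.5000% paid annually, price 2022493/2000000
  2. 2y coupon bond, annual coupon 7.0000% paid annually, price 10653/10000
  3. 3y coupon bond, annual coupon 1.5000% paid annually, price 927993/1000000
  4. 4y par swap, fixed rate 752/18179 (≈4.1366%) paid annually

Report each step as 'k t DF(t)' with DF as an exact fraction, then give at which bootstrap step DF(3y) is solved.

step 1 [1y] bond c/1=9/200: DF=(2022493/2000000 − 9/200·(0))/(1+9/200) = 9677/10000 ≈ 0.967700
step 2 [2y] bond c/1=7/100: DF=(10653/10000 − 7/100·(0.967700))/(1+7/100) = 9323/10000 ≈ 0.932300
step 3 [3y] bond c/1=3/200: DF=(927993/1000000 − 3/200·(0.967700+0.932300))/(1+3/200) = 4431/5000 ≈ 0.886200
step 4 [4y] swap r/1=752/18179: DF=(1 − 752/18179·(0.967700+0.932300+0.886200))/(1+752/18179) = 531/625 ≈ 0.849600

1 1 9677/10000
2 2 9323/10000
3 3 4431/5000
4 4 531/625
DF(3y) is solved at step 3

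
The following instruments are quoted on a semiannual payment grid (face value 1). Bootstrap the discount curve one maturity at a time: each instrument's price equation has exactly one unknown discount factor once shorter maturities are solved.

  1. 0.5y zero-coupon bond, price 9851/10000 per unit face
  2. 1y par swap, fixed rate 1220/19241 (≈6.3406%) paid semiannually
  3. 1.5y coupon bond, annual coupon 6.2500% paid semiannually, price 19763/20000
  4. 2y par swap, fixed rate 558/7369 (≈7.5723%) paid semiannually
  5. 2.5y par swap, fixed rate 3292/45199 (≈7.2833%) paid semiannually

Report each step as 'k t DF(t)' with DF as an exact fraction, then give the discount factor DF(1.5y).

1 1/2 9851/10000
2 1 939/1000
3 3/2 8999/10000
4 2 1721/2000
5 5/2 4177/5000
DF(1.5y) = 8999/10000 ≈ 0.899900

step 1 [0.5y] zero: DF = P = 9851/10000 ≈ 0.985100
step 2 [1y] swap r/2=610/19241: DF=(1 − 610/19241·(0.985100))/(1+610/19241) = 939/1000 ≈ 0.939000
step 3 [1.5y] bond c/2=1/32: DF=(19763/20000 − 1/32·(0.985100+0.939000))/(1+1/32) = 8999/10000 ≈ 0.899900
step 4 [2y] swap r/2=279/7369: DF=(1 − 279/7369·(0.985100+0.939000+0.899900))/(1+279/7369) = 1721/2000 ≈ 0.860500
step 5 [2.5y] swap r/2=1646/45199: DF=(1 − 1646/45199·(0.985100+0.939000+0.899900+0.860500))/(1+1646/45199) = 4177/5000 ≈ 0.835400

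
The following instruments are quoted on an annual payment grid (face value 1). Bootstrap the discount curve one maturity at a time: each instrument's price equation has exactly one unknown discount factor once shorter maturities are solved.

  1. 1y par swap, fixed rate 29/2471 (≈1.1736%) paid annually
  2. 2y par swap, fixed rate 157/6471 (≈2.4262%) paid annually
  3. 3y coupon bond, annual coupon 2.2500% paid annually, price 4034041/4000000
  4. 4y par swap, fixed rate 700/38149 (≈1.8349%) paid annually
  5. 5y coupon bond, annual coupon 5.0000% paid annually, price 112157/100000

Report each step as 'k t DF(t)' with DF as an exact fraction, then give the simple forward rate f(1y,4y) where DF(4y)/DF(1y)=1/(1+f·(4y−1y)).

step 1 [1y] swap r/1=29/2471: DF=(1 − 29/2471·(0))/(1+29/2471) = 2471/2500 ≈ 0.988400
step 2 [2y] swap r/1=157/6471: DF=(1 − 157/6471·(0.988400))/(1+157/6471) = 9529/10000 ≈ 0.952900
step 3 [3y] bond c/1=9/400: DF=(4034041/4000000 − 9/400·(0.988400+0.952900))/(1+9/400) = 2359/2500 ≈ 0.943600
step 4 [4y] swap r/1=700/38149: DF=(1 − 700/38149·(0.988400+0.952900+0.943600))/(1+700/38149) = 93/100 ≈ 0.930000
step 5 [5y] bond c/1=1/20: DF=(112157/100000 − 1/20·(0.988400+0.952900+0.943600+0.930000))/(1+1/20) = 1773/2000 ≈ 0.886500

1 1 2471/2500
2 2 9529/10000
3 3 2359/2500
4 4 93/100
5 5 1773/2000
f(1y,4y) = ((2471/2500)/(93/100) − 1)/(3) = 146/6975 ≈ 2.0932%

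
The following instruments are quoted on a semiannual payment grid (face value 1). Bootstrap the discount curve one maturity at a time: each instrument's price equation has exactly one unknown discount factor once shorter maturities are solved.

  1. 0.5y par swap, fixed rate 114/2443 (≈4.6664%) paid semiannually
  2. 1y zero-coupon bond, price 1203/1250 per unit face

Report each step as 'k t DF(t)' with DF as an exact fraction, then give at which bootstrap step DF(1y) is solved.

1 1/2 2443/2500
2 1 1203/1250
DF(1y) is solved at step 2

step 1 [0.5y] swap r/2=57/2443: DF=(1 − 57/2443·(0))/(1+57/2443) = 2443/2500 ≈ 0.977200
step 2 [1y] zero: DF = P = 1203/1250 ≈ 0.962400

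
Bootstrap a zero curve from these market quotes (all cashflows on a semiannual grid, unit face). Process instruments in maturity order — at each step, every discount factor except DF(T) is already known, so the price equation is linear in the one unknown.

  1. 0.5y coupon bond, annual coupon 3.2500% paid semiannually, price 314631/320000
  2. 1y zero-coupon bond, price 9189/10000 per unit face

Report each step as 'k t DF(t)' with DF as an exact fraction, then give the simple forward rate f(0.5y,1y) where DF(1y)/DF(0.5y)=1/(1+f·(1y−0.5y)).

step 1 [0.5y] bond c/2=13/800: DF=(314631/320000 − 13/800·(0))/(1+13/800) = 387/400 ≈ 0.967500
step 2 [1y] zero: DF = P = 9189/10000 ≈ 0.918900

1 1/2 387/400
2 1 9189/10000
f(0.5y,1y) = ((387/400)/(9189/10000) − 1)/(1/2) = 108/1021 ≈ 10.5779%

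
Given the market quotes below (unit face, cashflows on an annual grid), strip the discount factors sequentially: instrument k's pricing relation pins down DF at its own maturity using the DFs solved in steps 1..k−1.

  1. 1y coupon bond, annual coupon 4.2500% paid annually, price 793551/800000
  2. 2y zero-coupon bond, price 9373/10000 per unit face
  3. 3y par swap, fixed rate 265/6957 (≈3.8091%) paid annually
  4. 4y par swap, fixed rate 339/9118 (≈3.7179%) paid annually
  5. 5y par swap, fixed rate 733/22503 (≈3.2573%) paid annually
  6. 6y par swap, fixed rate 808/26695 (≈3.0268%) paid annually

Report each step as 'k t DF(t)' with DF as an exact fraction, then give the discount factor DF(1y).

1 1 1903/2000
2 2 9373/10000
3 3 447/500
4 4 2161/2500
5 5 4267/5000
6 6 524/625
DF(1y) = 1903/2000 ≈ 0.951500

step 1 [1y] bond c/1=17/400: DF=(793551/800000 − 17/400·(0))/(1+17/400) = 1903/2000 ≈ 0.951500
step 2 [2y] zero: DF = P = 9373/10000 ≈ 0.937300
step 3 [3y] swap r/1=265/6957: DF=(1 − 265/6957·(0.951500+0.937300))/(1+265/6957) = 447/500 ≈ 0.894000
step 4 [4y] swap r/1=339/9118: DF=(1 − 339/9118·(0.951500+0.937300+0.894000))/(1+339/9118) = 2161/2500 ≈ 0.864400
step 5 [5y] swap r/1=733/22503: DF=(1 − 733/22503·(0.951500+0.937300+0.894000+0.864400))/(1+733/22503) = 4267/5000 ≈ 0.853400
step 6 [6y] swap r/1=808/26695: DF=(1 − 808/26695·(0.951500+0.937300+0.894000+0.864400+0.853400))/(1+808/26695) = 524/625 ≈ 0.838400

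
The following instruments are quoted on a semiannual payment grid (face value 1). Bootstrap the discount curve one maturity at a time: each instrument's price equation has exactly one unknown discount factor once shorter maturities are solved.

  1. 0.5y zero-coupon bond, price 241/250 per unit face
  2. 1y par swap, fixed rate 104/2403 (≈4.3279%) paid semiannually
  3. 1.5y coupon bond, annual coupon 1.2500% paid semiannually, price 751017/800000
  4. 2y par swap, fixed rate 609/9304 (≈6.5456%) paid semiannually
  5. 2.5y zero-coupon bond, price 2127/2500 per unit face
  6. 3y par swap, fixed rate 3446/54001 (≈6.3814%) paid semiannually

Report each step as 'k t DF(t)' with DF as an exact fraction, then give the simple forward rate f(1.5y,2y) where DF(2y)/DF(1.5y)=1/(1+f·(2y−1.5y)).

1 1/2 241/250
2 1 599/625
3 3/2 921/1000
4 2 4391/5000
5 5/2 2127/2500
6 3 8277/10000
f(1.5y,2y) = ((921/1000)/(4391/5000) − 1)/(1/2) = 428/4391 ≈ 9.7472%

step 1 [0.5y] zero: DF = P = 241/250 ≈ 0.964000
step 2 [1y] swap r/2=52/2403: DF=(1 − 52/2403·(0.964000))/(1+52/2403) = 599/625 ≈ 0.958400
step 3 [1.5y] bond c/2=1/160: DF=(751017/800000 − 1/160·(0.964000+0.958400))/(1+1/160) = 921/1000 ≈ 0.921000
step 4 [2y] swap r/2=609/18608: DF=(1 − 609/18608·(0.964000+0.958400+0.921000))/(1+609/18608) = 4391/5000 ≈ 0.878200
step 5 [2.5y] zero: DF = P = 2127/2500 ≈ 0.850800
step 6 [3y] swap r/2=1723/54001: DF=(1 − 1723/54001·(0.964000+0.958400+0.921000+0.878200+0.850800))/(1+1723/54001) = 8277/10000 ≈ 0.827700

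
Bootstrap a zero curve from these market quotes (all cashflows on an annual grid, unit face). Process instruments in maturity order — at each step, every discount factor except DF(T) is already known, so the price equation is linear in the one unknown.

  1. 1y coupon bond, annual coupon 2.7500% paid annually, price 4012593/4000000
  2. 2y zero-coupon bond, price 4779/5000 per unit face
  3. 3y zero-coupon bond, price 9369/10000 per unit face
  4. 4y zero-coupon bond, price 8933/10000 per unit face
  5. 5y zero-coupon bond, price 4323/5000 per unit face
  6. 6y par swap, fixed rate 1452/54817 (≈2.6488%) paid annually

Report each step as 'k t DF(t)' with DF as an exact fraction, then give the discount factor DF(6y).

1 1 9763/10000
2 2 4779/5000
3 3 9369/10000
4 4 8933/10000
5 5 4323/5000
6 6 2137/2500
DF(6y) = 2137/2500 ≈ 0.854800

step 1 [1y] bond c/1=11/400: DF=(4012593/4000000 − 11/400·(0))/(1+11/400) = 9763/10000 ≈ 0.976300
step 2 [2y] zero: DF = P = 4779/5000 ≈ 0.955800
step 3 [3y] zero: DF = P = 9369/10000 ≈ 0.936900
step 4 [4y] zero: DF = P = 8933/10000 ≈ 0.893300
step 5 [5y] zero: DF = P = 4323/5000 ≈ 0.864600
step 6 [6y] swap r/1=1452/54817: DF=(1 − 1452/54817·(0.976300+0.955800+0.936900+0.893300+0.864600))/(1+1452/54817) = 2137/2500 ≈ 0.854800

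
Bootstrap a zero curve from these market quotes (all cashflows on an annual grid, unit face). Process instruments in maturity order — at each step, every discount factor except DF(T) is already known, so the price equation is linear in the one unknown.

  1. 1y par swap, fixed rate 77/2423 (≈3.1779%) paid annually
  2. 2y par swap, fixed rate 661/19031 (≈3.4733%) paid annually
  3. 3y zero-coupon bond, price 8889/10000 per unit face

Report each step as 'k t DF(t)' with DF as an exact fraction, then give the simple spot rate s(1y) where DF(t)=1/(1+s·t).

step 1 [1y] swap r/1=77/2423: DF=(1 − 77/2423·(0))/(1+77/2423) = 2423/2500 ≈ 0.969200
step 2 [2y] swap r/1=661/19031: DF=(1 − 661/19031·(0.969200))/(1+661/19031) = 9339/10000 ≈ 0.933900
step 3 [3y] zero: DF = P = 8889/10000 ≈ 0.888900

1 1 2423/2500
2 2 9339/10000
3 3 8889/10000
s(1y) = (1/(2423/2500) − 1)/(1) = 77/2423 ≈ 3.1779%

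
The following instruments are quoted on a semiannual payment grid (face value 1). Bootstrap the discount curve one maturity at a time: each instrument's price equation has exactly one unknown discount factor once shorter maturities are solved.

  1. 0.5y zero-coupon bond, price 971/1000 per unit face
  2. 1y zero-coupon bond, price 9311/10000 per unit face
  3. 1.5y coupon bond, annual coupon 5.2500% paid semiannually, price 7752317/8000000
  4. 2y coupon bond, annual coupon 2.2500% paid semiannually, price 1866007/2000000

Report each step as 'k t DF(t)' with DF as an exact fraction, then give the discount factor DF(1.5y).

step 1 [0.5y] zero: DF = P = 971/1000 ≈ 0.971000
step 2 [1y] zero: DF = P = 9311/10000 ≈ 0.931100
step 3 [1.5y] bond c/2=21/800: DF=(7752317/8000000 − 21/800·(0.971000+0.931100))/(1+21/800) = 2239/2500 ≈ 0.895600
step 4 [2y] bond c/2=9/800: DF=(1866007/2000000 − 9/800·(0.971000+0.931100+0.895600))/(1+9/800) = 1783/2000 ≈ 0.891500

1 1/2 971/1000
2 1 9311/10000
3 3/2 2239/2500
4 2 1783/2000
DF(1.5y) = 2239/2500 ≈ 0.895600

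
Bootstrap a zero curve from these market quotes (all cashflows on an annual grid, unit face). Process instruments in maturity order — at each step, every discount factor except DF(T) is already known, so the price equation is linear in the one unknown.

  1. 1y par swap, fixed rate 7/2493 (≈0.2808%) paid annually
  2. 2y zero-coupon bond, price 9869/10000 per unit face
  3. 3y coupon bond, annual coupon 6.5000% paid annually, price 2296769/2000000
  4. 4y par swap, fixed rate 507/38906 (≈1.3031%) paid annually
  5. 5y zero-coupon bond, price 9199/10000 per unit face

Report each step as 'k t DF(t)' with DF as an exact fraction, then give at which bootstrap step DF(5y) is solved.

1 1 2493/2500
2 2 9869/10000
3 3 2393/2500
4 4 9493/10000
5 5 9199/10000
DF(5y) is solved at step 5

step 1 [1y] swap r/1=7/2493: DF=(1 − 7/2493·(0))/(1+7/2493) = 2493/2500 ≈ 0.997200
step 2 [2y] zero: DF = P = 9869/10000 ≈ 0.986900
step 3 [3y] bond c/1=13/200: DF=(2296769/2000000 − 13/200·(0.997200+0.986900))/(1+13/200) = 2393/2500 ≈ 0.957200
step 4 [4y] swap r/1=507/38906: DF=(1 − 507/38906·(0.997200+0.986900+0.957200))/(1+507/38906) = 9493/10000 ≈ 0.949300
step 5 [5y] zero: DF = P = 9199/10000 ≈ 0.919900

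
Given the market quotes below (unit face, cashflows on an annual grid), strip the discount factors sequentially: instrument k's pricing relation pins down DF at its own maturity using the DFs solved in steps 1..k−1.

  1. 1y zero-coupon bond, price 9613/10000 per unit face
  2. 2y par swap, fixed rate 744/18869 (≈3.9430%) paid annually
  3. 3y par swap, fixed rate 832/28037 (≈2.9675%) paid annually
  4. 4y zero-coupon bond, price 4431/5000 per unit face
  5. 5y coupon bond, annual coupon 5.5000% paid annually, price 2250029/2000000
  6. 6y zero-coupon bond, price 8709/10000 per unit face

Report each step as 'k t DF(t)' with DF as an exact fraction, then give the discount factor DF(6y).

1 1 9613/10000
2 2 1157/1250
3 3 573/625
4 4 4431/5000
5 5 437/500
6 6 8709/10000
DF(6y) = 8709/10000 ≈ 0.870900

step 1 [1y] zero: DF = P = 9613/10000 ≈ 0.961300
step 2 [2y] swap r/1=744/18869: DF=(1 − 744/18869·(0.961300))/(1+744/18869) = 1157/1250 ≈ 0.925600
step 3 [3y] swap r/1=832/28037: DF=(1 − 832/28037·(0.961300+0.925600))/(1+832/28037) = 573/625 ≈ 0.916800
step 4 [4y] zero: DF = P = 4431/5000 ≈ 0.886200
step 5 [5y] bond c/1=11/200: DF=(2250029/2000000 − 11/200·(0.961300+0.925600+0.916800+0.886200))/(1+11/200) = 437/500 ≈ 0.874000
step 6 [6y] zero: DF = P = 8709/10000 ≈ 0.870900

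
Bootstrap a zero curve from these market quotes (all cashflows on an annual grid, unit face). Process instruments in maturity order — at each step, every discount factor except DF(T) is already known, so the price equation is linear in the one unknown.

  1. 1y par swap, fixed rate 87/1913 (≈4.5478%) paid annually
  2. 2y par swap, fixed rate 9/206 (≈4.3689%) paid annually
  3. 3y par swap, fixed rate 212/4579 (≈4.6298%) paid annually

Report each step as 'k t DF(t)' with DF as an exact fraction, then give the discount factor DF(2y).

step 1 [1y] swap r/1=87/1913: DF=(1 − 87/1913·(0))/(1+87/1913) = 1913/2000 ≈ 0.956500
step 2 [2y] swap r/1=9/206: DF=(1 − 9/206·(0.956500))/(1+9/206) = 9181/10000 ≈ 0.918100
step 3 [3y] swap r/1=212/4579: DF=(1 − 212/4579·(0.956500+0.918100))/(1+212/4579) = 1091/1250 ≈ 0.872800

1 1 1913/2000
2 2 9181/10000
3 3 1091/1250
DF(2y) = 9181/10000 ≈ 0.918100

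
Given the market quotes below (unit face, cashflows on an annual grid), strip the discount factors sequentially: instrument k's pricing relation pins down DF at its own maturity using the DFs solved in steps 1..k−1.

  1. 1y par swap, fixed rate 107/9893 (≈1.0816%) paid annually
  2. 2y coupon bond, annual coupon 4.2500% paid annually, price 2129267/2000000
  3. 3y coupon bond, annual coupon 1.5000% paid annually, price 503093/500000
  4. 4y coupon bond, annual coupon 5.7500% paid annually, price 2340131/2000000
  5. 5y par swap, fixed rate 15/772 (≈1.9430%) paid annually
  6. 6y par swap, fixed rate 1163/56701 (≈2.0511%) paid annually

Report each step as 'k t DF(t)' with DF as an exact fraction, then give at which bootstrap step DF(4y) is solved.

1 1 9893/10000
2 2 9809/10000
3 3 4811/5000
4 4 947/1000
5 5 907/1000
6 6 8837/10000
DF(4y) is solved at step 4

step 1 [1y] swap r/1=107/9893: DF=(1 − 107/9893·(0))/(1+107/9893) = 9893/10000 ≈ 0.989300
step 2 [2y] bond c/1=17/400: DF=(2129267/2000000 − 17/400·(0.989300))/(1+17/400) = 9809/10000 ≈ 0.980900
step 3 [3y] bond c/1=3/200: DF=(503093/500000 − 3/200·(0.989300+0.980900))/(1+3/200) = 4811/5000 ≈ 0.962200
step 4 [4y] bond c/1=23/400: DF=(2340131/2000000 − 23/400·(0.989300+0.980900+0.962200))/(1+23/400) = 947/1000 ≈ 0.947000
step 5 [5y] swap r/1=15/772: DF=(1 − 15/772·(0.989300+0.980900+0.962200+0.947000))/(1+15/772) = 907/1000 ≈ 0.907000
step 6 [6y] swap r/1=1163/56701: DF=(1 − 1163/56701·(0.989300+0.980900+0.962200+0.947000+0.907000))/(1+1163/56701) = 8837/10000 ≈ 0.883700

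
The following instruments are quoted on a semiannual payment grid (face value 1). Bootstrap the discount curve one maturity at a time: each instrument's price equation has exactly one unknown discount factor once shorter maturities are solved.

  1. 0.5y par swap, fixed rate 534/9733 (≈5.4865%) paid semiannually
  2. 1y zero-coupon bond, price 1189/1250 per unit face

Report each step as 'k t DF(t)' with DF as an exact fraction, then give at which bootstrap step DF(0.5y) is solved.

1 1/2 9733/10000
2 1 1189/1250
DF(0.5y) is solved at step 1

step 1 [0.5y] swap r/2=267/9733: DF=(1 − 267/9733·(0))/(1+267/9733) = 9733/10000 ≈ 0.973300
step 2 [1y] zero: DF = P = 1189/1250 ≈ 0.951200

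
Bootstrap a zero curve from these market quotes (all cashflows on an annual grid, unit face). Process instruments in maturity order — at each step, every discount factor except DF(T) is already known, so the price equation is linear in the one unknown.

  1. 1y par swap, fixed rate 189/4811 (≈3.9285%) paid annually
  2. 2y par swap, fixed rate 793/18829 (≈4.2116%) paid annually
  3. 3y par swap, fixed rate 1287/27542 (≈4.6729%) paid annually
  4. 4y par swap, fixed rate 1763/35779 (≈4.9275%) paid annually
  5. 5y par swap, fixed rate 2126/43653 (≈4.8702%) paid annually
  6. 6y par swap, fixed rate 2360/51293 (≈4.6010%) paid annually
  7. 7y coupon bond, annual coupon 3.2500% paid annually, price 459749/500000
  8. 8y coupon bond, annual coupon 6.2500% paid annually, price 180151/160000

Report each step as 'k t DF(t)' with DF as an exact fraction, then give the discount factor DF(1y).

1 1 4811/5000
2 2 9207/10000
3 3 8713/10000
4 4 8237/10000
5 5 3937/5000
6 6 191/250
7 7 7291/10000
8 8 7151/10000
DF(1y) = 4811/5000 ≈ 0.962200

step 1 [1y] swap r/1=189/4811: DF=(1 − 189/4811·(0))/(1+189/4811) = 4811/5000 ≈ 0.962200
step 2 [2y] swap r/1=793/18829: DF=(1 − 793/18829·(0.962200))/(1+793/18829) = 9207/10000 ≈ 0.920700
step 3 [3y] swap r/1=1287/27542: DF=(1 − 1287/27542·(0.962200+0.920700))/(1+1287/27542) = 8713/10000 ≈ 0.871300
step 4 [4y] swap r/1=1763/35779: DF=(1 − 1763/35779·(0.962200+0.920700+0.871300))/(1+1763/35779) = 8237/10000 ≈ 0.823700
step 5 [5y] swap r/1=2126/43653: DF=(1 − 2126/43653·(0.962200+0.920700+0.871300+0.823700))/(1+2126/43653) = 3937/5000 ≈ 0.787400
step 6 [6y] swap r/1=2360/51293: DF=(1 − 2360/51293·(0.962200+0.920700+0.871300+0.823700+0.787400))/(1+2360/51293) = 191/250 ≈ 0.764000
step 7 [7y] bond c/1=13/400: DF=(459749/500000 − 13/400·(0.962200+0.920700+0.871300+0.823700+0.787400+0.764000))/(1+13/400) = 7291/10000 ≈ 0.729100
step 8 [8y] bond c/1=1/16: DF=(180151/160000 − 1/16·(0.962200+0.920700+0.871300+0.823700+0.787400+0.764000+0.729100))/(1+1/16) = 7151/10000 ≈ 0.715100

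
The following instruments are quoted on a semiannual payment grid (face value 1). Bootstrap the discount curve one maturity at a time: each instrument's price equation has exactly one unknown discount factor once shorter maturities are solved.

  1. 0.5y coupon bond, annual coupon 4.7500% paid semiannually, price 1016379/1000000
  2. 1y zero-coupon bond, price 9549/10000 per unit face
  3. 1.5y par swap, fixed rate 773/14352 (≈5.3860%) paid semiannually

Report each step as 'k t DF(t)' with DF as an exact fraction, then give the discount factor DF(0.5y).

1 1/2 1241/1250
2 1 9549/10000
3 3/2 9227/10000
DF(0.5y) = 1241/1250 ≈ 0.992800

step 1 [0.5y] bond c/2=19/800: DF=(1016379/1000000 − 19/800·(0))/(1+19/800) = 1241/1250 ≈ 0.992800
step 2 [1y] zero: DF = P = 9549/10000 ≈ 0.954900
step 3 [1.5y] swap r/2=773/28704: DF=(1 − 773/28704·(0.992800+0.954900))/(1+773/28704) = 9227/10000 ≈ 0.922700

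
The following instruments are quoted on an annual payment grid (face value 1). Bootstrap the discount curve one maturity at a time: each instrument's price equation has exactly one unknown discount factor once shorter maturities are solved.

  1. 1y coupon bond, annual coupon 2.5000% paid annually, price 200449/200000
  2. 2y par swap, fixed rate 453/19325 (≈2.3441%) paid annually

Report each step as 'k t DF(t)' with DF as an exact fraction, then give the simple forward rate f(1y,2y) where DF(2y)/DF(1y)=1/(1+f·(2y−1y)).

1 1 4889/5000
2 2 9547/10000
f(1y,2y) = ((4889/5000)/(9547/10000) − 1)/(1) = 231/9547 ≈ 2.4196%

step 1 [1y] bond c/1=1/40: DF=(200449/200000 − 1/40·(0))/(1+1/40) = 4889/5000 ≈ 0.977800
step 2 [2y] swap r/1=453/19325: DF=(1 − 453/19325·(0.977800))/(1+453/19325) = 9547/10000 ≈ 0.954700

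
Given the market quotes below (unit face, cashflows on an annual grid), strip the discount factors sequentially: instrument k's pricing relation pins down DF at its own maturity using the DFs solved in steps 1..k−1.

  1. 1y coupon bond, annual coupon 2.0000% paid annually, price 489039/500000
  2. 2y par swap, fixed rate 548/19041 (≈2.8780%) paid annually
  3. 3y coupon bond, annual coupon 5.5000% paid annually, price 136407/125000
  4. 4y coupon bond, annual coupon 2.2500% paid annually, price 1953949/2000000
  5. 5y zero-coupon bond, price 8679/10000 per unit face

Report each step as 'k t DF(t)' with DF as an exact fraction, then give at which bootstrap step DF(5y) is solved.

1 1 9589/10000
2 2 2363/2500
3 3 9351/10000
4 4 893/1000
5 5 8679/10000
DF(5y) is solved at step 5

step 1 [1y] bond c/1=1/50: DF=(489039/500000 − 1/50·(0))/(1+1/50) = 9589/10000 ≈ 0.958900
step 2 [2y] swap r/1=548/19041: DF=(1 − 548/19041·(0.958900))/(1+548/19041) = 2363/2500 ≈ 0.945200
step 3 [3y] bond c/1=11/200: DF=(136407/125000 − 11/200·(0.958900+0.945200))/(1+11/200) = 9351/10000 ≈ 0.935100
step 4 [4y] bond c/1=9/400: DF=(1953949/2000000 − 9/400·(0.958900+0.945200+0.935100))/(1+9/400) = 893/1000 ≈ 0.893000
step 5 [5y] zero: DF = P = 8679/10000 ≈ 0.867900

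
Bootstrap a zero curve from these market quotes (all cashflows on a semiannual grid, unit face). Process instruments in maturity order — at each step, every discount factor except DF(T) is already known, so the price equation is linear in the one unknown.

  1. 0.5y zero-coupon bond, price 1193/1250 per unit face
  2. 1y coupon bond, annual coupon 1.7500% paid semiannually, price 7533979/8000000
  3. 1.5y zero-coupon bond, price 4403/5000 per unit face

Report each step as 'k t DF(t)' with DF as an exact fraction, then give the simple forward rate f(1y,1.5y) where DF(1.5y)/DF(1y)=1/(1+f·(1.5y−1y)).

step 1 [0.5y] zero: DF = P = 1193/1250 ≈ 0.954400
step 2 [1y] bond c/2=7/800: DF=(7533979/8000000 − 7/800·(0.954400))/(1+7/800) = 9253/10000 ≈ 0.925300
step 3 [1.5y] zero: DF = P = 4403/5000 ≈ 0.880600

1 1/2 1193/1250
2 1 9253/10000
3 3/2 4403/5000
f(1y,1.5y) = ((9253/10000)/(4403/5000) − 1)/(1/2) = 447/4403 ≈ 10.1522%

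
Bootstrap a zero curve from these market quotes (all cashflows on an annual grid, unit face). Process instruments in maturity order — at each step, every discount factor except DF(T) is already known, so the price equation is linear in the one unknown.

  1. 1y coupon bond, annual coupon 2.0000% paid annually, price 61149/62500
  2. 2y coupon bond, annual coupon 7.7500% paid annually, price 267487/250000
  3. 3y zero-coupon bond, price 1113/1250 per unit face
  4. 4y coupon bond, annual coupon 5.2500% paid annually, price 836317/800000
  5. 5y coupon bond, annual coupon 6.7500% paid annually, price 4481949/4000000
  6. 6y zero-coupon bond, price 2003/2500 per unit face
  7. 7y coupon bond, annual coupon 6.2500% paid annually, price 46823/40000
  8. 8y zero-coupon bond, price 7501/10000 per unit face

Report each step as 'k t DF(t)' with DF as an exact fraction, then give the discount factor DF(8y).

1 1 1199/1250
2 2 231/250
3 3 1113/1250
4 4 8549/10000
5 5 4101/5000
6 6 2003/2500
7 7 7929/10000
8 8 7501/10000
DF(8y) = 7501/10000 ≈ 0.750100

step 1 [1y] bond c/1=1/50: DF=(61149/62500 − 1/50·(0))/(1+1/50) = 1199/1250 ≈ 0.959200
step 2 [2y] bond c/1=31/400: DF=(267487/250000 − 31/400·(0.959200))/(1+31/400) = 231/250 ≈ 0.924000
step 3 [3y] zero: DF = P = 1113/1250 ≈ 0.890400
step 4 [4y] bond c/1=21/400: DF=(836317/800000 − 21/400·(0.959200+0.924000+0.890400))/(1+21/400) = 8549/10000 ≈ 0.854900
step 5 [5y] bond c/1=27/400: DF=(4481949/4000000 − 27/400·(0.959200+0.924000+0.890400+0.854900))/(1+27/400) = 4101/5000 ≈ 0.820200
step 6 [6y] zero: DF = P = 2003/2500 ≈ 0.801200
step 7 [7y] bond c/1=1/16: DF=(46823/40000 − 1/16·(0.959200+0.924000+0.890400+0.854900+0.820200+0.801200))/(1+1/16) = 7929/10000 ≈ 0.792900
step 8 [8y] zero: DF = P = 7501/10000 ≈ 0.750100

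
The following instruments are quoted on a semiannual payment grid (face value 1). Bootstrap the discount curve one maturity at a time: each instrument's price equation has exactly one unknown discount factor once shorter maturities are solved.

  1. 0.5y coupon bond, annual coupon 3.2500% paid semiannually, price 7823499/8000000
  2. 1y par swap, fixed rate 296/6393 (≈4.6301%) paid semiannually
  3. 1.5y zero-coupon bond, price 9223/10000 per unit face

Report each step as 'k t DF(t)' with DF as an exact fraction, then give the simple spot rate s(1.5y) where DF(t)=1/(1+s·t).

1 1/2 9623/10000
2 1 2389/2500
3 3/2 9223/10000
s(1.5y) = (1/(9223/10000) − 1)/(3/2) = 518/9223 ≈ 5.6164%

step 1 [0.5y] bond c/2=13/800: DF=(7823499/8000000 − 13/800·(0))/(1+13/800) = 9623/10000 ≈ 0.962300
step 2 [1y] swap r/2=148/6393: DF=(1 − 148/6393·(0.962300))/(1+148/6393) = 2389/2500 ≈ 0.955600
step 3 [1.5y] zero: DF = P = 9223/10000 ≈ 0.922300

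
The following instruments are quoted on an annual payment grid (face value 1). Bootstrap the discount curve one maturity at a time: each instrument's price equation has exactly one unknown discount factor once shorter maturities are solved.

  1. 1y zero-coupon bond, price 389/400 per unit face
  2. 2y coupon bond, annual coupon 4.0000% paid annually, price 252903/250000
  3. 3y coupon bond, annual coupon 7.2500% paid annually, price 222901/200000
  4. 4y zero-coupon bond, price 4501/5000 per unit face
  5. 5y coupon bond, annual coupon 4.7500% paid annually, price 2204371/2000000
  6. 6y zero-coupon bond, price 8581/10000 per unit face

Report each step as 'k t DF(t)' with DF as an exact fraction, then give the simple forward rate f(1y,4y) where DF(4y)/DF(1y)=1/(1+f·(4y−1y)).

step 1 [1y] zero: DF = P = 389/400 ≈ 0.972500
step 2 [2y] bond c/1=1/25: DF=(252903/250000 − 1/25·(0.972500))/(1+1/25) = 9353/10000 ≈ 0.935300
step 3 [3y] bond c/1=29/400: DF=(222901/200000 − 29/400·(0.972500+0.935300))/(1+29/400) = 4551/5000 ≈ 0.910200
step 4 [4y] zero: DF = P = 4501/5000 ≈ 0.900200
step 5 [5y] bond c/1=19/400: DF=(2204371/2000000 − 19/400·(0.972500+0.935300+0.910200+0.900200))/(1+19/400) = 2209/2500 ≈ 0.883600
step 6 [6y] zero: DF = P = 8581/10000 ≈ 0.858100

1 1 389/400
2 2 9353/10000
3 3 4551/5000
4 4 4501/5000
5 5 2209/2500
6 6 8581/10000
f(1y,4y) = ((389/400)/(4501/5000) − 1)/(3) = 241/9002 ≈ 2.6772%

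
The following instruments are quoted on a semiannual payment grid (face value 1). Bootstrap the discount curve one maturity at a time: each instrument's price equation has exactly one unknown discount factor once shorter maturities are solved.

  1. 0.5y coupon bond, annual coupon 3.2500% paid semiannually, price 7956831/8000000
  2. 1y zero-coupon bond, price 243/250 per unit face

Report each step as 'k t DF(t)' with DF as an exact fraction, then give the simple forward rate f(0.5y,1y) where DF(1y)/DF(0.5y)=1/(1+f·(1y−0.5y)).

step 1 [0.5y] bond c/2=13/800: DF=(7956831/8000000 − 13/800·(0))/(1+13/800) = 9787/10000 ≈ 0.978700
step 2 [1y] zero: DF = P = 243/250 ≈ 0.972000

1 1/2 9787/10000
2 1 243/250
f(0.5y,1y) = ((9787/10000)/(243/250) − 1)/(1/2) = 67/4860 ≈ 1.3786%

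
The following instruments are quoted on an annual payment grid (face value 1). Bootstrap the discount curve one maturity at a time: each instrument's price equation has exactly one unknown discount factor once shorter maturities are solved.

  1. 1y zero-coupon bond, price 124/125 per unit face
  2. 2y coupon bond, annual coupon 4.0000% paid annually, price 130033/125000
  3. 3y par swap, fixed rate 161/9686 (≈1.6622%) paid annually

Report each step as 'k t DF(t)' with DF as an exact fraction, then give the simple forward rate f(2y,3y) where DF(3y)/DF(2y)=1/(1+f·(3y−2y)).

1 1 124/125
2 2 9621/10000
3 3 9517/10000
f(2y,3y) = ((9621/10000)/(9517/10000) − 1)/(1) = 104/9517 ≈ 1.0928%

step 1 [1y] zero: DF = P = 124/125 ≈ 0.992000
step 2 [2y] bond c/1=1/25: DF=(130033/125000 − 1/25·(0.992000))/(1+1/25) = 9621/10000 ≈ 0.962100
step 3 [3y] swap r/1=161/9686: DF=(1 − 161/9686·(0.992000+0.962100))/(1+161/9686) = 9517/10000 ≈ 0.951700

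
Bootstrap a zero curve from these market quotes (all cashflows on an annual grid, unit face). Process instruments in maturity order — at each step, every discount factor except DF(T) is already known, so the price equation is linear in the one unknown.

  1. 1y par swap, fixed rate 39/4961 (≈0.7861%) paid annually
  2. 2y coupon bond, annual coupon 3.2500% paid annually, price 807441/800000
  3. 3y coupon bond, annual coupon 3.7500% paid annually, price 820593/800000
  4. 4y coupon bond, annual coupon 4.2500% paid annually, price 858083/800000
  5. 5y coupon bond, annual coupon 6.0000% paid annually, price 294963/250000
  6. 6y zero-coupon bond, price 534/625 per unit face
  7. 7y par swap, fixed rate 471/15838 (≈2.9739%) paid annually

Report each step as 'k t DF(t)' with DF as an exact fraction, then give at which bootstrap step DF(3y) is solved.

step 1 [1y] swap r/1=39/4961: DF=(1 − 39/4961·(0))/(1+39/4961) = 4961/5000 ≈ 0.992200
step 2 [2y] bond c/1=13/400: DF=(807441/800000 − 13/400·(0.992200))/(1+13/400) = 9463/10000 ≈ 0.946300
step 3 [3y] bond c/1=3/80: DF=(820593/800000 − 3/80·(0.992200+0.946300))/(1+3/80) = 4593/5000 ≈ 0.918600
step 4 [4y] bond c/1=17/400: DF=(858083/800000 − 17/400·(0.992200+0.946300+0.918600))/(1+17/400) = 2281/2500 ≈ 0.912400
step 5 [5y] bond c/1=3/50: DF=(294963/250000 − 3/50·(0.992200+0.946300+0.918600+0.912400))/(1+3/50) = 8997/10000 ≈ 0.899700
step 6 [6y] zero: DF = P = 534/625 ≈ 0.854400
step 7 [7y] swap r/1=471/15838: DF=(1 − 471/15838·(0.992200+0.946300+0.918600+0.912400+0.899700+0.854400))/(1+471/15838) = 2029/2500 ≈ 0.811600

1 1 4961/5000
2 2 9463/10000
3 3 4593/5000
4 4 2281/2500
5 5 8997/10000
6 6 534/625
7 7 2029/2500
DF(3y) is solved at step 3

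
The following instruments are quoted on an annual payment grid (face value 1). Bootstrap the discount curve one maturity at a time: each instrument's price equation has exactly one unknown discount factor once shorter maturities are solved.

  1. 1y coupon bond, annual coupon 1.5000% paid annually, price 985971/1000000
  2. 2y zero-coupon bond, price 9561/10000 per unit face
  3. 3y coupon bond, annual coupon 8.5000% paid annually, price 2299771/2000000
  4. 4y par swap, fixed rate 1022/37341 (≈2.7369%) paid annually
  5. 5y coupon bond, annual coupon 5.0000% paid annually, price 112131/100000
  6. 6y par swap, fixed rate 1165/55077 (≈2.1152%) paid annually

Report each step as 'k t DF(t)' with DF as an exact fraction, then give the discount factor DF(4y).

1 1 4857/5000
2 2 9561/10000
3 3 568/625
4 4 4489/5000
5 5 8901/10000
6 6 1767/2000
DF(4y) = 4489/5000 ≈ 0.897800

step 1 [1y] bond c/1=3/200: DF=(985971/1000000 − 3/200·(0))/(1+3/200) = 4857/5000 ≈ 0.971400
step 2 [2y] zero: DF = P = 9561/10000 ≈ 0.956100
step 3 [3y] bond c/1=17/200: DF=(2299771/2000000 − 17/200·(0.971400+0.956100))/(1+17/200) = 568/625 ≈ 0.908800
step 4 [4y] swap r/1=1022/37341: DF=(1 − 1022/37341·(0.971400+0.956100+0.908800))/(1+1022/37341) = 4489/5000 ≈ 0.897800
step 5 [5y] bond c/1=1/20: DF=(112131/100000 − 1/20·(0.971400+0.956100+0.908800+0.897800))/(1+1/20) = 8901/10000 ≈ 0.890100
step 6 [6y] swap r/1=1165/55077: DF=(1 − 1165/55077·(0.971400+0.956100+0.908800+0.897800+0.890100))/(1+1165/55077) = 1767/2000 ≈ 0.883500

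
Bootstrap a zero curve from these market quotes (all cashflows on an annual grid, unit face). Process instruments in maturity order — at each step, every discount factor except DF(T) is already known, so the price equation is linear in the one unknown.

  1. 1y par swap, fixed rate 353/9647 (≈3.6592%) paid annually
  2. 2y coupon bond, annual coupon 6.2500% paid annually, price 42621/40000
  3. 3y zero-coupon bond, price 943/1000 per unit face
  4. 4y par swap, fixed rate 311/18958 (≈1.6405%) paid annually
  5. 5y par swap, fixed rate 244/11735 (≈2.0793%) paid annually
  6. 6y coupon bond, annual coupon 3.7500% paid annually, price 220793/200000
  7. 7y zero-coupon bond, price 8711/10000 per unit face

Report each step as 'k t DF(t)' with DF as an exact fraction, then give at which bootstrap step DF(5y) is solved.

1 1 9647/10000
2 2 9461/10000
3 3 943/1000
4 4 4689/5000
5 5 564/625
6 6 559/625
7 7 8711/10000
DF(5y) is solved at step 5

step 1 [1y] swap r/1=353/9647: DF=(1 − 353/9647·(0))/(1+353/9647) = 9647/10000 ≈ 0.964700
step 2 [2y] bond c/1=1/16: DF=(42621/40000 − 1/16·(0.964700))/(1+1/16) = 9461/10000 ≈ 0.946100
step 3 [3y] zero: DF = P = 943/1000 ≈ 0.943000
step 4 [4y] swap r/1=311/18958: DF=(1 − 311/18958·(0.964700+0.946100+0.943000))/(1+311/18958) = 4689/5000 ≈ 0.937800
step 5 [5y] swap r/1=244/11735: DF=(1 − 244/11735·(0.964700+0.946100+0.943000+0.937800))/(1+244/11735) = 564/625 ≈ 0.902400
step 6 [6y] bond c/1=3/80: DF=(220793/200000 − 3/80·(0.964700+0.946100+0.943000+0.937800+0.902400))/(1+3/80) = 559/625 ≈ 0.894400
step 7 [7y] zero: DF = P = 8711/10000 ≈ 0.871100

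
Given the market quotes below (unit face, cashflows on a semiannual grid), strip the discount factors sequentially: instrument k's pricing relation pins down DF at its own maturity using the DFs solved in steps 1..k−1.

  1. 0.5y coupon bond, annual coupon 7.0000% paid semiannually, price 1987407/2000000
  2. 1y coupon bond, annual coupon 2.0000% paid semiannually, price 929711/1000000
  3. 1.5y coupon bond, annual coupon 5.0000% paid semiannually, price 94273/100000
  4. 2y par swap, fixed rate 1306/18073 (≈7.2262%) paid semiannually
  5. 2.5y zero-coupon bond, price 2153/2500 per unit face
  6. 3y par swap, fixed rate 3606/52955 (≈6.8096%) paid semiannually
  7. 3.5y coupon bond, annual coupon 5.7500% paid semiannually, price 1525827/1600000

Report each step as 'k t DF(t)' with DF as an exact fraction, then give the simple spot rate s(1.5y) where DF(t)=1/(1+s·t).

step 1 [0.5y] bond c/2=7/200: DF=(1987407/2000000 − 7/200·(0))/(1+7/200) = 9601/10000 ≈ 0.960100
step 2 [1y] bond c/2=1/100: DF=(929711/1000000 − 1/100·(0.960100))/(1+1/100) = 911/1000 ≈ 0.911000
step 3 [1.5y] bond c/2=1/40: DF=(94273/100000 − 1/40·(0.960100+0.911000))/(1+1/40) = 8741/10000 ≈ 0.874100
step 4 [2y] swap r/2=653/18073: DF=(1 − 653/18073·(0.960100+0.911000+0.874100))/(1+653/18073) = 4347/5000 ≈ 0.869400
step 5 [2.5y] zero: DF = P = 2153/2500 ≈ 0.861200
step 6 [3y] swap r/2=1803/52955: DF=(1 − 1803/52955·(0.960100+0.911000+0.874100+0.869400+0.861200))/(1+1803/52955) = 8197/10000 ≈ 0.819700
step 7 [3.5y] bond c/2=23/800: DF=(1525827/1600000 − 23/800·(0.960100+0.911000+0.874100+0.869400+0.861200+0.819700))/(1+23/800) = 779/1000 ≈ 0.779000

1 1/2 9601/10000
2 1 911/1000
3 3/2 8741/10000
4 2 4347/5000
5 5/2 2153/2500
6 3 8197/10000
7 7/2 779/1000
s(1.5y) = (1/(8741/10000) − 1)/(3/2) = 2518/26223 ≈ 9.6023%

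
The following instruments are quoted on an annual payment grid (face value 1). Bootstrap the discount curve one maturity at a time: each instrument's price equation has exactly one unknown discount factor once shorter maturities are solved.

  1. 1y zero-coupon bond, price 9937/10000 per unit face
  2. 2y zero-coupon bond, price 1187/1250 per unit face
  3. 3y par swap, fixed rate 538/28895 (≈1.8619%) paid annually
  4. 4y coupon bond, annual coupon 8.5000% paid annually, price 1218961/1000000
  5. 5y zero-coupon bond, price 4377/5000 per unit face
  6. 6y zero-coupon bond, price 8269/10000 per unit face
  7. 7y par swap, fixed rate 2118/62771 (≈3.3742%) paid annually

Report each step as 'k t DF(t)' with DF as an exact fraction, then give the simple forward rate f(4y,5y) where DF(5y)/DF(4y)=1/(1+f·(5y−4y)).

step 1 [1y] zero: DF = P = 9937/10000 ≈ 0.993700
step 2 [2y] zero: DF = P = 1187/1250 ≈ 0.949600
step 3 [3y] swap r/1=538/28895: DF=(1 − 538/28895·(0.993700+0.949600))/(1+538/28895) = 4731/5000 ≈ 0.946200
step 4 [4y] bond c/1=17/200: DF=(1218961/1000000 − 17/200·(0.993700+0.949600+0.946200))/(1+17/200) = 8971/10000 ≈ 0.897100
step 5 [5y] zero: DF = P = 4377/5000 ≈ 0.875400
step 6 [6y] zero: DF = P = 8269/10000 ≈ 0.826900
step 7 [7y] swap r/1=2118/62771: DF=(1 − 2118/62771·(0.993700+0.949600+0.946200+0.897100+0.875400+0.826900))/(1+2118/62771) = 3941/5000 ≈ 0.788200

1 1 9937/10000
2 2 1187/1250
3 3 4731/5000
4 4 8971/10000
5 5 4377/5000
6 6 8269/10000
7 7 3941/5000
f(4y,5y) = ((8971/10000)/(4377/5000) − 1)/(1) = 217/8754 ≈ 2.4789%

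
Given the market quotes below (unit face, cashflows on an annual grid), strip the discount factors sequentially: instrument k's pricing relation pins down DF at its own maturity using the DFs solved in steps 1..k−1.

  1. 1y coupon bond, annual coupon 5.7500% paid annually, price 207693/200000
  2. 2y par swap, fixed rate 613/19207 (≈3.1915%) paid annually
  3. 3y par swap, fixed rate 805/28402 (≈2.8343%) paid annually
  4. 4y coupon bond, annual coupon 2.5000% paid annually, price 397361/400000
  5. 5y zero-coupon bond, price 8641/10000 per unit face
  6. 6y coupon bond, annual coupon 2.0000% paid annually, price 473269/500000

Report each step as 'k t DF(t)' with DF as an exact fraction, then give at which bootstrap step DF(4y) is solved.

step 1 [1y] bond c/1=23/400: DF=(207693/200000 − 23/400·(0))/(1+23/400) = 491/500 ≈ 0.982000
step 2 [2y] swap r/1=613/19207: DF=(1 − 613/19207·(0.982000))/(1+613/19207) = 9387/10000 ≈ 0.938700
step 3 [3y] swap r/1=805/28402: DF=(1 − 805/28402·(0.982000+0.938700))/(1+805/28402) = 1839/2000 ≈ 0.919500
step 4 [4y] bond c/1=1/40: DF=(397361/400000 − 1/40·(0.982000+0.938700+0.919500))/(1+1/40) = 8999/10000 ≈ 0.899900
step 5 [5y] zero: DF = P = 8641/10000 ≈ 0.864100
step 6 [6y] bond c/1=1/50: DF=(473269/500000 − 1/50·(0.982000+0.938700+0.919500+0.899900+0.864100))/(1+1/50) = 8377/10000 ≈ 0.837700

1 1 491/500
2 2 9387/10000
3 3 1839/2000
4 4 8999/10000
5 5 8641/10000
6 6 8377/10000
DF(4y) is solved at step 4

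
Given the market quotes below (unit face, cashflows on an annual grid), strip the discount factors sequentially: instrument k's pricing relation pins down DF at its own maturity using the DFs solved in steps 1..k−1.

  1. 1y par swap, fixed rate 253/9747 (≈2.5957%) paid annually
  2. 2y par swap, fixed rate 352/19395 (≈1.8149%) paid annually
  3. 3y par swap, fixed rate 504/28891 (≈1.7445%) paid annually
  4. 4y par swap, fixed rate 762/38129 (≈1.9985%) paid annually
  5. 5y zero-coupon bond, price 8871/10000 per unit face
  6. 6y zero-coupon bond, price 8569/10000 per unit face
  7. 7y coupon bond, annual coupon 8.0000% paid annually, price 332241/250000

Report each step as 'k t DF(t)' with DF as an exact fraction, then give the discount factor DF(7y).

step 1 [1y] swap r/1=253/9747: DF=(1 − 253/9747·(0))/(1+253/9747) = 9747/10000 ≈ 0.974700
step 2 [2y] swap r/1=352/19395: DF=(1 − 352/19395·(0.974700))/(1+352/19395) = 603/625 ≈ 0.964800
step 3 [3y] swap r/1=504/28891: DF=(1 − 504/28891·(0.974700+0.964800))/(1+504/28891) = 1187/1250 ≈ 0.949600
step 4 [4y] swap r/1=762/38129: DF=(1 − 762/38129·(0.974700+0.964800+0.949600))/(1+762/38129) = 4619/5000 ≈ 0.923800
step 5 [5y] zero: DF = P = 8871/10000 ≈ 0.887100
step 6 [6y] zero: DF = P = 8569/10000 ≈ 0.856900
step 7 [7y] bond c/1=2/25: DF=(332241/250000 − 2/25·(0.974700+0.964800+0.949600+0.923800+0.887100+0.856900))/(1+2/25) = 8189/10000 ≈ 0.818900

1 1 9747/10000
2 2 603/625
3 3 1187/1250
4 4 4619/5000
5 5 8871/10000
6 6 8569/10000
7 7 8189/10000
DF(7y) = 8189/10000 ≈ 0.818900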